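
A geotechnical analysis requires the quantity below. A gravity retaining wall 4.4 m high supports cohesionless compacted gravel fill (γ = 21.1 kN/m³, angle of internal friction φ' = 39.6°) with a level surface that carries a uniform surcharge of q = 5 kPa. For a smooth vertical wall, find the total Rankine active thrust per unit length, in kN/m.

50.1 kN/m

K_a = tan²(45° − φ/2) = 0.2214.
Soil triangle: ½ K_a γ H² = 0.5×0.2214×21.1×4.4² = 45.23 kN/m.
Surcharge rectangle: K_a q H = 0.2214×5×4.4 = 4.871 kN/m.
Total = 45.23 + 4.871 = 50.10 kN/m.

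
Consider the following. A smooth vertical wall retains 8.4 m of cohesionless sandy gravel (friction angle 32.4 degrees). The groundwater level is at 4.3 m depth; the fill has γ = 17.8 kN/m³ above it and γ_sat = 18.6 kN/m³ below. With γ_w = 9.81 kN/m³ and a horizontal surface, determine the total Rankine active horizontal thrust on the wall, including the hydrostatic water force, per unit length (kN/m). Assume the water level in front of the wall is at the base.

249 kN/m

K_a = tan²(45° − φ/2) = 0.3022.
γ' = 18.6 − 9.81 = 8.790 kN/m³. Depth below WT = 4.1 m.
σ'_h at WT = K_a γ d_w = 23.13 kPa; at base = 23.13 + K_a γ' × 4.1 = 34.02 kPa.
P₁ (0–4.3 m) = ½×23.13×4.3 = 49.74. P₂ (4.3–8.4 m) = ½(23.13+34.02)×4.1 = 117.2.
P_w = ½ γ_w h₂² = 0.5×9.81×4.1² = 82.45. Total = 49.74+117.2+82.45 = 249.4 kN/m.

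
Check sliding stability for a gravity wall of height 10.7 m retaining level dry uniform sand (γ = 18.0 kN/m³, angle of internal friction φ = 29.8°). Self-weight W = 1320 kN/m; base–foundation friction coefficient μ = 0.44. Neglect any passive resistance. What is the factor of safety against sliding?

1.68

K_a = tan²(45° − 29.8°/2) = 0.3360.
P_a = ½K_aγH² = 0.5×0.3360×18.0×10.7² = 346.2 kN/m, acting at H/3 = 3.567 m above the base.
FS_sliding = μW / P_a = 0.44×1320 / 346.2 = 1.677.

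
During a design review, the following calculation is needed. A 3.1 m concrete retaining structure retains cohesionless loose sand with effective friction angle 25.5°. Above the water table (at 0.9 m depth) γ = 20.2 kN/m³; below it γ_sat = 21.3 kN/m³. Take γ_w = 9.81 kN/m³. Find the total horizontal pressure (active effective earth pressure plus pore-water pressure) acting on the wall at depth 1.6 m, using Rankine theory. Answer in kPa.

17.3 kPa

K_a = (1 − sin φ)/(1 + sin φ) = 0.3981.
γ' = 21.3 − 9.81 = 11.49 kN/m³.
Effective vertical stress at 1.6 m: σ'_v = 20.2×0.9 + 11.49×0.700 = 26.22 kPa.
σ'_h = K_a σ'_v = 0.3981 × 26.22 = 10.44 kPa; u = γ_w × 0.700 = 6.867 kPa.
Total σ_h = 10.44 + 6.867 = 17.31 kPa.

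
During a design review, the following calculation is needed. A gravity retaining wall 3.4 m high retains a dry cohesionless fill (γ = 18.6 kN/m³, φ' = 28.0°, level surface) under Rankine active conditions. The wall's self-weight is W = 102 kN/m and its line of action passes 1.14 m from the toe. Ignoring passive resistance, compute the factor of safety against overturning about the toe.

2.64

K_a = tan²(45° − 28.0°/2) = 0.3610.
P_a = ½K_aγH² = 0.5×0.3610×18.6×3.4² = 38.81 kN/m, acting at H/3 = 1.133 m above the base.
Overturning moment M_o = P_a × H/3 = 38.81 × 1.133 = 43.99.
Resisting moment M_r = W × 1.14 = 102 × 1.14 = 116.3.
FS_overturning = M_r/M_o = 116.3/43.99 = 2.643.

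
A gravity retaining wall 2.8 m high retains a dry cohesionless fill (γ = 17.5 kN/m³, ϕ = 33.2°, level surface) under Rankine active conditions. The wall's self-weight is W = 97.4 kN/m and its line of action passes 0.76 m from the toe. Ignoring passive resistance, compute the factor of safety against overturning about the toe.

K_a = tan²(45° − 33.2°/2) = 0.2924.
P_a = ½K_aγH² = 0.5×0.2924×17.5×2.8² = 20.06 kN/m, acting at H/3 = 0.9333 m above the base.
Overturning moment M_o = P_a × H/3 = 20.06 × 0.9333 = 18.72.
Resisting moment M_r = W × 0.76 = 97.4 × 0.76 = 74.02.
FS_overturning = M_r/M_o = 74.02/18.72 = 3.955.

3.95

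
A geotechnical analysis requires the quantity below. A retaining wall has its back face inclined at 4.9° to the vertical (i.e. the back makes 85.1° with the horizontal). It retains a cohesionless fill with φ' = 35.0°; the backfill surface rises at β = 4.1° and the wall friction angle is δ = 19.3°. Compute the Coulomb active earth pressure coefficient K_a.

K_a = sin²(α+φ) / [sin²α · sin(α−δ) · (1 + √{sin(φ+δ)sin(φ−β) / (sin(α−δ)sin(α+β))})²].
With α = 85.1°, φ = 35.0°, δ = 19.3°, β = 4.1°: K_a = 0.2942.

0.294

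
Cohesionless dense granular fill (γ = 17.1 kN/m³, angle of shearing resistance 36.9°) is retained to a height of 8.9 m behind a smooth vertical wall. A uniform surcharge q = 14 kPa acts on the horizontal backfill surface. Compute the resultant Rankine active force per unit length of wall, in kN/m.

200 kN/m

K_a = tan²(45° − φ/2) = 0.2497.
Soil triangle: ½ K_a γ H² = 0.5×0.2497×17.1×8.9² = 169.1 kN/m.
Surcharge rectangle: K_a q H = 0.2497×14×8.9 = 31.11 kN/m.
Total = 169.1 + 31.11 = 200.2 kN/m.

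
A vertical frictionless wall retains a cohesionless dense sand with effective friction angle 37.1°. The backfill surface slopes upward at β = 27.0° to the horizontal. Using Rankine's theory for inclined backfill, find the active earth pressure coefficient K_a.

K_a = cos β · (cos β − √(cos²β − cos²φ)) / (cos β + √(cos²β − cos²φ)).
cos β = 0.8910, cos φ = 0.7976, √(cos²β − cos²φ) = 0.3972.
K_a = 0.8910 × (0.8910 − 0.3972)/(0.8910 + 0.3972) = 0.3416.

0.342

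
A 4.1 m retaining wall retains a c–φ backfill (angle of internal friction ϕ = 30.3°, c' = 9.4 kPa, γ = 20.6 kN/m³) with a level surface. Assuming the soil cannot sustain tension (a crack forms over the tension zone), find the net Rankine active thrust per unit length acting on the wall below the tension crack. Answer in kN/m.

K_a = 0.3293; √K_a = 0.5739.
Tension-crack depth z_c = 2c/(γ√K_a) = 2×9.4/(20.6×0.5739) = 1.590 m.
σ_a at base = K_a γ H − 2c√K_a = 0.3293×20.6×4.1 − 2×9.4×0.5739 = 17.03 kPa.
P_a = ½ × 17.03 × (H − z_c) = 0.5×17.03×2.510 = 21.36 kN/m.

21.4 kN/m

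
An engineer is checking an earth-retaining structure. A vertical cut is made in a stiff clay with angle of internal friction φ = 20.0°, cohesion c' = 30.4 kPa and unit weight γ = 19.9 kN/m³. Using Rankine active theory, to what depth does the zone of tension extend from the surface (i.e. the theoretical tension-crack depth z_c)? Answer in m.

4.36 m

K_a = tan²(45° − 20.0°/2) = 0.4903; √K_a = 0.7002.
The active pressure is zero where K_a γ z = 2c√K_a, so z_c = 2c/(γ√K_a) = 2×30.4/(19.9×0.7002) = 4.363 m.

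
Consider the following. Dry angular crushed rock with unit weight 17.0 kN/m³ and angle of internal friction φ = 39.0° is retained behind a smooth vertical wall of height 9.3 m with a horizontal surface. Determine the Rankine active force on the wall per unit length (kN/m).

K_a = tan²(45° − φ/2) = 0.2275.
P_a = ½ K_a γ H² = 0.5 × 0.2275 × 17.0 × 9.3² = 167.3 kN/m.

167 kN/m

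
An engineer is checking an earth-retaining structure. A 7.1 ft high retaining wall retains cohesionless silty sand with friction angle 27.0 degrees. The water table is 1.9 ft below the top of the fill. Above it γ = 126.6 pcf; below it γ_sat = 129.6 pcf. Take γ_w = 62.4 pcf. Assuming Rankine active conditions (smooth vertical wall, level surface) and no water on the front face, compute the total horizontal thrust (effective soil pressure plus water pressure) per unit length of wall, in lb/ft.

K_a = tan²(45° − φ/2) = 0.3755.
γ' = 129.6 − 62.4 = 67.20 pcf. Depth below WT = 5.2 ft.
σ'_h at WT = K_a γ d_w = 90.33 psf; at base = 90.33 + K_a γ' × 5.2 = 221.6 psf.
P₁ (0–1.9 ft) = ½×90.33×1.9 = 85.81. P₂ (1.9–7.1 ft) = ½(90.33+221.6)×5.2 = 810.9.
P_w = ½ γ_w h₂² = 0.5×62.4×5.2² = 843.6. Total = 85.81+810.9+843.6 = 1740 lb/ft.

1740 lb/ft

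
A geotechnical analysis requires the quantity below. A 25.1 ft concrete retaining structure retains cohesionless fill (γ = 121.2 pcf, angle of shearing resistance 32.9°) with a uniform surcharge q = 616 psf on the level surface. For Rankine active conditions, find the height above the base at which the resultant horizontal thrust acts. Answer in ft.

9.57 ft

K_a = 0.2960.
Triangular part P₁ = ½K_aγH² = 11300 at H/3 = 8.367 ft; rectangular part P₂ = K_a q H = 4577 at H/2 = 12.55 ft.
ȳ = (P₁·8.367 + P₂·12.55)/(P₁+P₂) = 9.572 ft.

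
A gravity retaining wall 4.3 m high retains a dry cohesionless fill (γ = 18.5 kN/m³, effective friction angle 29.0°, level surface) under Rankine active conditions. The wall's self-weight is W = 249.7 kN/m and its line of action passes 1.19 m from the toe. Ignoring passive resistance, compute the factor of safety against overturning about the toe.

K_a = tan²(45° − 29.0°/2) = 0.3470.
P_a = ½K_aγH² = 0.5×0.3470×18.5×4.3² = 59.34 kN/m, acting at H/3 = 1.433 m above the base.
Overturning moment M_o = P_a × H/3 = 59.34 × 1.433 = 85.06.
Resisting moment M_r = W × 1.19 = 249.7 × 1.19 = 297.1.
FS_overturning = M_r/M_o = 297.1/85.06 = 3.493.

3.49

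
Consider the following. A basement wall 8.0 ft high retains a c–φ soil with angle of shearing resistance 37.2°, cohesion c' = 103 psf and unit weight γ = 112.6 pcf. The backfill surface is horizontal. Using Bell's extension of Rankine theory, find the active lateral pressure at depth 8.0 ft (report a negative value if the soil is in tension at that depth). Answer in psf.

120 psf

K_a = (1 − sin φ)/(1 + sin φ) = 0.2464.
σ_a = K_a γ z − 2c√K_a = 0.2464×112.6×8.0 − 2×103×0.4964 = 119.7 psf.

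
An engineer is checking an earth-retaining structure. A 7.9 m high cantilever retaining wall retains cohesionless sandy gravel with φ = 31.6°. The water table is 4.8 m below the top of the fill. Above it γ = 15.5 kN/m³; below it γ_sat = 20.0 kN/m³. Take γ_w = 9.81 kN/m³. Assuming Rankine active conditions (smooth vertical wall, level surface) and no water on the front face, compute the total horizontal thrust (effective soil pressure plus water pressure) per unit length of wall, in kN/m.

K_a = tan²(45° − φ/2) = 0.3123.
γ' = 20.0 − 9.81 = 10.19 kN/m³. Depth below WT = 3.1 m.
σ'_h at WT = K_a γ d_w = 23.24 kPa; at base = 23.24 + K_a γ' × 3.1 = 33.11 kPa.
P₁ (0–4.8 m) = ½×23.24×4.8 = 55.77. P₂ (4.8–7.9 m) = ½(23.24+33.11)×3.1 = 87.33.
P_w = ½ γ_w h₂² = 0.5×9.81×3.1² = 47.14. Total = 55.77+87.33+47.14 = 190.2 kN/m.

190 kN/m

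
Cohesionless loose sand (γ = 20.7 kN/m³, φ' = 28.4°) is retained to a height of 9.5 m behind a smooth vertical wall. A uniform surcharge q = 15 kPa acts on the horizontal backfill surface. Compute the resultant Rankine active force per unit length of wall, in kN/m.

383 kN/m

K_a = tan²(45° − φ/2) = 0.3554.
Soil triangle: ½ K_a γ H² = 0.5×0.3554×20.7×9.5² = 331.9 kN/m.
Surcharge rectangle: K_a q H = 0.3554×15×9.5 = 50.64 kN/m.
Total = 331.9 + 50.64 = 382.6 kN/m.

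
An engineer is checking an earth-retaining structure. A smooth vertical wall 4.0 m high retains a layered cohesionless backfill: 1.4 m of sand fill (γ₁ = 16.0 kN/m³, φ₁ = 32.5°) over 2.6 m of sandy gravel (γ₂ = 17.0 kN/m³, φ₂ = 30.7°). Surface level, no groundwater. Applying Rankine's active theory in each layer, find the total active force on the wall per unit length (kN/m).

42.2 kN/m

K_a1 = tan²(45°−32.5°/2) = 0.3010; K_a2 = tan²(45°−30.7°/2) = 0.3240.
Layer 1: σ at base = K_a1 γ₁ h₁ = 6.742 kPa; P₁ = ½×6.742×1.4 = 4.719.
Layer 2: σ_v at top = γ₁h₁ = 22.40; σ_h top = K_a2×22.40 = 7.258; σ_h base = K_a2×(22.40+17.0×2.6) = 21.58.
P₂ = ½(7.258+21.58)×2.6 = 37.49. Total P_a = 4.719+37.49 = 42.21 kN/m.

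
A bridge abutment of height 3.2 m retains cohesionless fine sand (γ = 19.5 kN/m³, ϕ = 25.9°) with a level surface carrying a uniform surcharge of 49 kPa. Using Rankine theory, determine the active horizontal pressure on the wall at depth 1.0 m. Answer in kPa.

26.9 kPa

K_a = (1 − sin φ)/(1 + sin φ) = 0.3920.
σ_v = γz + q = 19.5 × 1.0 + 49 = 68.50 kPa.
σ_h = K_a σ_v = 0.3920 × 68.50 = 26.85 kPa.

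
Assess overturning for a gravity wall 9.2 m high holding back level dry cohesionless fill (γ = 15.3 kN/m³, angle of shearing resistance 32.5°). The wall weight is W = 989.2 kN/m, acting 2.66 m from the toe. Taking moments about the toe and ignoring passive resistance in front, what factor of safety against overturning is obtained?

4.40

K_a = tan²(45° − 32.5°/2) = 0.3010.
P_a = ½K_aγH² = 0.5×0.3010×15.3×9.2² = 194.9 kN/m, acting at H/3 = 3.067 m above the base.
Overturning moment M_o = P_a × H/3 = 194.9 × 3.067 = 597.6.
Resisting moment M_r = W × 2.66 = 989.2 × 2.66 = 2631.
FS_overturning = M_r/M_o = 2631/597.6 = 4.403.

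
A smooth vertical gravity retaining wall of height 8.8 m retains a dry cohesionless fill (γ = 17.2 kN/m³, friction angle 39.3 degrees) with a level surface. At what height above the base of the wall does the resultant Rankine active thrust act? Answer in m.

2.93 m

K_a = 0.2245.
The pressure distribution is triangular, so the resultant acts at H/3 above the base = 8.8/3 = 2.933 m.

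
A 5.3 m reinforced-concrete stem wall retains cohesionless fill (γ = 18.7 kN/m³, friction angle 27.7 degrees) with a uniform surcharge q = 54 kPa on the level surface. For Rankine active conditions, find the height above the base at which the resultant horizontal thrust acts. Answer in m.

2.23 m

K_a = 0.3653.
Triangular part P₁ = ½K_aγH² = 95.95 at H/3 = 1.767 m; rectangular part P₂ = K_a q H = 104.6 at H/2 = 2.650 m.
ȳ = (P₁·1.767 + P₂·2.650)/(P₁+P₂) = 2.227 m.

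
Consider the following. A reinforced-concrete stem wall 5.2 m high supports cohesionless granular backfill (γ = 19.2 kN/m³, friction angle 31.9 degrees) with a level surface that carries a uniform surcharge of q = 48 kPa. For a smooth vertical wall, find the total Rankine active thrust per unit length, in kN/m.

K_a = tan²(45° − φ/2) = 0.3085.
Soil triangle: ½ K_a γ H² = 0.5×0.3085×19.2×5.2² = 80.09 kN/m.
Surcharge rectangle: K_a q H = 0.3085×48×5.2 = 77.01 kN/m.
Total = 80.09 + 77.01 = 157.1 kN/m.

157 kN/m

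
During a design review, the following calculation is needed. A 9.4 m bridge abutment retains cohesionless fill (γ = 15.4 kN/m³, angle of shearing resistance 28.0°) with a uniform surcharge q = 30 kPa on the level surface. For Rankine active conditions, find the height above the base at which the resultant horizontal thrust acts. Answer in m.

K_a = 0.3610.
Triangular part P₁ = ½K_aγH² = 245.6 at H/3 = 3.133 m; rectangular part P₂ = K_a q H = 101.8 at H/2 = 4.700 m.
ȳ = (P₁·3.133 + P₂·4.700)/(P₁+P₂) = 3.592 m.

3.59 m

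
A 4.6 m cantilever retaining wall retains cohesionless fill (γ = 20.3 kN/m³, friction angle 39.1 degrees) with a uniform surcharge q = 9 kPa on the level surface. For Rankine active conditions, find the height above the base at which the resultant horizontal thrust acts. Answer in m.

1.66 m

K_a = 0.2265.
Triangular part P₁ = ½K_aγH² = 48.64 at H/3 = 1.533 m; rectangular part P₂ = K_a q H = 9.376 at H/2 = 2.300 m.
ȳ = (P₁·1.533 + P₂·2.300)/(P₁+P₂) = 1.657 m.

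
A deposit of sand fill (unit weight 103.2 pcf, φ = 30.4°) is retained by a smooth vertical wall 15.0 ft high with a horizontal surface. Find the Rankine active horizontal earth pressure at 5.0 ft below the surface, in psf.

K_a = (1 − sin φ)/(1 + sin φ) = 0.3280.
σ_h = K_a γ z = 0.3280 × 103.2 × 5.0 = 169.2 psf.

169 psf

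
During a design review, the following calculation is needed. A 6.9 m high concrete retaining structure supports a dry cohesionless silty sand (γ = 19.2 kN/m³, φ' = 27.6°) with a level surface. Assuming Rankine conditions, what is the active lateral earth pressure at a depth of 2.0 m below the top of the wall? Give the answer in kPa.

K_a = (1 − sin φ)/(1 + sin φ) = 0.3668.
σ_h = K_a γ z = 0.3668 × 19.2 × 2.0 = 14.08 kPa.

14.1 kPa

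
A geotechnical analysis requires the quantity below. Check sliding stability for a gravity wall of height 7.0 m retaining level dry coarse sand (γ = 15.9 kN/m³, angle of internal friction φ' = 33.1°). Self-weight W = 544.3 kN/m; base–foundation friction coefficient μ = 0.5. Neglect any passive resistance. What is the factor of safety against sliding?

2.38

K_a = tan²(45° − 33.1°/2) = 0.2936.
P_a = ½K_aγH² = 0.5×0.2936×15.9×7.0² = 114.4 kN/m, acting at H/3 = 2.333 m above the base.
FS_sliding = μW / P_a = 0.5×544.3 / 114.4 = 2.380.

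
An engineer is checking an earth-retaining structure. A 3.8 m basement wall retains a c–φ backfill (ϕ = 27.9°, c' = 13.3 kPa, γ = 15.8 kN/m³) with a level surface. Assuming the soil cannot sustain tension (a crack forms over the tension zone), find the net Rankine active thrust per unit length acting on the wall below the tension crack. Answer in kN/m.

2.88 kN/m

K_a = 0.3625; √K_a = 0.6020.
Tension-crack depth z_c = 2c/(γ√K_a) = 2×13.3/(15.8×0.6020) = 2.796 m.
σ_a at base = K_a γ H − 2c√K_a = 0.3625×15.8×3.8 − 2×13.3×0.6020 = 5.748 kPa.
P_a = ½ × 5.748 × (H − z_c) = 0.5×5.748×1.004 = 2.884 kN/m.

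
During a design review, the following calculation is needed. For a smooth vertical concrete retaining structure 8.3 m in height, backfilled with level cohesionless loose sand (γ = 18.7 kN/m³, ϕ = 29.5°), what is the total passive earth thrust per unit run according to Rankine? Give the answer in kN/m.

K_p = tan²(45° + φ/2) = 2.940.
P_p = ½ K_p γ H² = 0.5 × 2.940 × 18.7 × 8.3² = 1894 kN/m.

1890 kN/m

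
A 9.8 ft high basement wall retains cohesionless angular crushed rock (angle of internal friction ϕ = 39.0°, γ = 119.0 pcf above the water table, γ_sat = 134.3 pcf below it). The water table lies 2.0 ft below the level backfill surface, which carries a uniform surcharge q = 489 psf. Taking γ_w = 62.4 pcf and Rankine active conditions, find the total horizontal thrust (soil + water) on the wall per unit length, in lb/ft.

3960 lb/ft

K_a = tan²(45° − φ/2) = 0.2275.
γ' = 134.3 − 62.4 = 71.90 pcf. h₂ = H − d_w = 7.8 ft.
σ'_h: at surface K_a·q = 111.3; at WT K_a(q+γd_w) = 165.4; at base K_a(q+γd_w+γ'h₂) = 293.0 psf.
P₁ = ½(111.3+165.4)×2.0 = 276.6; P₂ = ½(165.4+293.0)×7.8 = 1788; P_w = ½γ_w h₂² = 1898.
Total = 276.6+1788+1898 = 3963 lb/ft.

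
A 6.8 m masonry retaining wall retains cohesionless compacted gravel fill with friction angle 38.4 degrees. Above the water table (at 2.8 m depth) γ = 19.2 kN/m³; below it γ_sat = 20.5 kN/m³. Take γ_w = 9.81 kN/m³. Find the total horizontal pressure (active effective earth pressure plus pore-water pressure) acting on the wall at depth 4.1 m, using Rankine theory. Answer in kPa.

K_a = (1 − sin φ)/(1 + sin φ) = 0.2337.
γ' = 20.5 − 9.81 = 10.69 kN/m³.
Effective vertical stress at 4.1 m: σ'_v = 19.2×2.8 + 10.69×1.30 = 67.66 kPa.
σ'_h = K_a σ'_v = 0.2337 × 67.66 = 15.81 kPa; u = γ_w × 1.30 = 12.75 kPa.
Total σ_h = 15.81 + 12.75 = 28.56 kPa.

28.6 kPa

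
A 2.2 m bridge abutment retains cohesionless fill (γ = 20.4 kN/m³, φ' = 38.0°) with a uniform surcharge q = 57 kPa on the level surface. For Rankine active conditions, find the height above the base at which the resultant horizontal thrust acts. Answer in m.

K_a = 0.2379.
Triangular part P₁ = ½K_aγH² = 11.74 at H/3 = 0.7333 m; rectangular part P₂ = K_a q H = 29.83 at H/2 = 1.100 m.
ȳ = (P₁·0.7333 + P₂·1.100)/(P₁+P₂) = 0.9964 m.

0.996 m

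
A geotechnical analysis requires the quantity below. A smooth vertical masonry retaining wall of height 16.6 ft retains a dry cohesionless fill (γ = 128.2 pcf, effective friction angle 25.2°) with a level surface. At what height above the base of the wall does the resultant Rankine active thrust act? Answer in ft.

5.53 ft

K_a = 0.4027.
The pressure distribution is triangular, so the resultant acts at H/3 above the base = 16.6/3 = 5.533 ft.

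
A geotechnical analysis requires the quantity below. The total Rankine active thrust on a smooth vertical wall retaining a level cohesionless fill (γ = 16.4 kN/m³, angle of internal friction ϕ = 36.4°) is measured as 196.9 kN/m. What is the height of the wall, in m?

K_a = 0.2552. P_a = ½ K_a γ H² ⇒ H = √(2P_a/(K_a γ)).
H = √(2×196.9/(0.2552×16.4)) = 9.701 m.

9.70 m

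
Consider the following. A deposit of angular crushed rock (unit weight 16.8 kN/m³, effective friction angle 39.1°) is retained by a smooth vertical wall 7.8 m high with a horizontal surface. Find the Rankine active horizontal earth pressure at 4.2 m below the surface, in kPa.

16.0 kPa

K_a = (1 − sin φ)/(1 + sin φ) = 0.2265.
σ_h = K_a γ z = 0.2265 × 16.8 × 4.2 = 15.98 kPa.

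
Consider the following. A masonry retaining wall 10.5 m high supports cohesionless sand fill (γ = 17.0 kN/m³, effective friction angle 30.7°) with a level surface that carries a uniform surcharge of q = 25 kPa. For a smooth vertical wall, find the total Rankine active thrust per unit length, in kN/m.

K_a = tan²(45° − φ/2) = 0.3240.
Soil triangle: ½ K_a γ H² = 0.5×0.3240×17.0×10.5² = 303.7 kN/m.
Surcharge rectangle: K_a q H = 0.3240×25×10.5 = 85.06 kN/m.
Total = 303.7 + 85.06 = 388.7 kN/m.

389 kN/m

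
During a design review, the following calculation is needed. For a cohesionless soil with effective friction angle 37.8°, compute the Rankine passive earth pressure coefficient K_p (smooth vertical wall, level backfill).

4.17

K_p = (1 + sin φ)/(1 − sin φ) = tan²(45° + 37.8°/2) = 4.167.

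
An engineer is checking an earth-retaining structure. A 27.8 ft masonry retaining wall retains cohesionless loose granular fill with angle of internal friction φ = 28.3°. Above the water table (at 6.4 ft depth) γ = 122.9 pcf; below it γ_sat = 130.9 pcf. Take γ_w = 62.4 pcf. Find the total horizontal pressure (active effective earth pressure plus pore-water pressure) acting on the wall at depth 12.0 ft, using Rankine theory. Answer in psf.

767 psf

K_a = (1 − sin φ)/(1 + sin φ) = 0.3568.
γ' = 130.9 − 62.4 = 68.50 pcf.
Effective vertical stress at 12.0 ft: σ'_v = 122.9×6.4 + 68.50×5.60 = 1170 psf.
σ'_h = K_a σ'_v = 0.3568 × 1170 = 417.5 psf; u = γ_w × 5.60 = 349.4 psf.
Total σ_h = 417.5 + 349.4 = 766.9 psf.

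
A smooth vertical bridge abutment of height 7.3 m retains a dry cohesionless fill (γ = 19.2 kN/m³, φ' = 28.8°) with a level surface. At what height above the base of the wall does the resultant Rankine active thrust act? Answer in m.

2.43 m

K_a = 0.3498.
The pressure distribution is triangular, so the resultant acts at H/3 above the base = 7.3/3 = 2.433 m.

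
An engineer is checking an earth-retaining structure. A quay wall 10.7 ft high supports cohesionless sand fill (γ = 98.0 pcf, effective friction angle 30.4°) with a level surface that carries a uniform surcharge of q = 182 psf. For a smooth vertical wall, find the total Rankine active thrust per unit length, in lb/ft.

2480 lb/ft

K_a = tan²(45° − φ/2) = 0.3280.
Soil triangle: ½ K_a γ H² = 0.5×0.3280×98.0×10.7² = 1840 lb/ft.
Surcharge rectangle: K_a q H = 0.3280×182×10.7 = 638.7 lb/ft.
Total = 1840 + 638.7 = 2479 lb/ft.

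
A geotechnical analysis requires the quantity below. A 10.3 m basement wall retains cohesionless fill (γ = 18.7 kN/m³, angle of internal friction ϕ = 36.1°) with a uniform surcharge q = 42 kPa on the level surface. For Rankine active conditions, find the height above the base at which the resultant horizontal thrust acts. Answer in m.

3.95 m

K_a = 0.2585.
Triangular part P₁ = ½K_aγH² = 256.4 at H/3 = 3.433 m; rectangular part P₂ = K_a q H = 111.8 at H/2 = 5.150 m.
ȳ = (P₁·3.433 + P₂·5.150)/(P₁+P₂) = 3.955 m.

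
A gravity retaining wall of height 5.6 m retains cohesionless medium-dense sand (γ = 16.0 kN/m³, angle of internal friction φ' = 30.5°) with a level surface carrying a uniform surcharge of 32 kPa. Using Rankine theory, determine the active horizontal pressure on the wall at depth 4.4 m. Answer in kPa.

K_a = (1 − sin φ)/(1 + sin φ) = 0.3267.
σ_v = γz + q = 16.0 × 4.4 + 32 = 102.4 kPa.
σ_h = K_a σ_v = 0.3267 × 102.4 = 33.45 kPa.

33.5 kPa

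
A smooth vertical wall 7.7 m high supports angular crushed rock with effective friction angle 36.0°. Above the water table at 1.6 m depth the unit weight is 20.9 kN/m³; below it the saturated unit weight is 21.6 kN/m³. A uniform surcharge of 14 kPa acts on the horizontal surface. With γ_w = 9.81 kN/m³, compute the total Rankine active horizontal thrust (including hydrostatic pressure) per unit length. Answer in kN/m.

K_a = tan²(45° − φ/2) = 0.2596.
γ' = 21.6 − 9.81 = 11.79 kN/m³. h₂ = H − d_w = 6.1 m.
σ'_h: at surface K_a·q = 3.635; at WT K_a(q+γd_w) = 12.32; at base K_a(q+γd_w+γ'h₂) = 30.99 kPa.
P₁ = ½(3.635+12.32)×1.6 = 12.76; P₂ = ½(12.32+30.99)×6.1 = 132.1; P_w = ½γ_w h₂² = 182.5.
Total = 12.76+132.1+182.5 = 327.4 kN/m.

327 kN/m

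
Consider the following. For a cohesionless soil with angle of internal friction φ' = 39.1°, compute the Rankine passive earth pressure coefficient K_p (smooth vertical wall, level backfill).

K_p = (1 + sin φ)/(1 − sin φ) = tan²(45° + 39.1°/2) = 4.415.

4.42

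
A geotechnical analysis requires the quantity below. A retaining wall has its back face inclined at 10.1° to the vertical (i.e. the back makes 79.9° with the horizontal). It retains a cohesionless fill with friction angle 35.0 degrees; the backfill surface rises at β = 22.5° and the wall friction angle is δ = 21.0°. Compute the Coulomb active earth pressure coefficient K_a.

0.463

K_a = sin²(α+φ) / [sin²α · sin(α−δ) · (1 + √{sin(φ+δ)sin(φ−β) / (sin(α−δ)sin(α+β))})²].
With α = 79.9°, φ = 35.0°, δ = 21.0°, β = 22.5°: K_a = 0.4630.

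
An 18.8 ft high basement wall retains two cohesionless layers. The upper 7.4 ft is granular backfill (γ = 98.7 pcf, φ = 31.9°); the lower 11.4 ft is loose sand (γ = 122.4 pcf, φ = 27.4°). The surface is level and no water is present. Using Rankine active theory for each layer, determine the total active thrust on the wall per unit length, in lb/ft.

6850 lb/ft

K_a1 = tan²(45°−31.9°/2) = 0.3085; K_a2 = tan²(45°−27.4°/2) = 0.3697.
Layer 1: σ at base = K_a1 γ₁ h₁ = 225.3 psf; P₁ = ½×225.3×7.4 = 833.8.
Layer 2: σ_v at top = γ₁h₁ = 730.4; σ_h top = K_a2×730.4 = 270.0; σ_h base = K_a2×(730.4+122.4×11.4) = 785.8.
P₂ = ½(270.0+785.8)×11.4 = 6018. Total P_a = 833.8+6018 = 6852 lb/ft.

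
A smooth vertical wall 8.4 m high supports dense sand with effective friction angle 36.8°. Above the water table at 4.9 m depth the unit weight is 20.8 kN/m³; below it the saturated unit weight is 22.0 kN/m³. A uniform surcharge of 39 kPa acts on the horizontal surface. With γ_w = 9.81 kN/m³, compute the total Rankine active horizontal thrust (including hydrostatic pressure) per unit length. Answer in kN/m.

313 kN/m

K_a = tan²(45° − φ/2) = 0.2508.
γ' = 22.0 − 9.81 = 12.19 kN/m³. h₂ = H − d_w = 3.5 m.
σ'_h: at surface K_a·q = 9.780; at WT K_a(q+γd_w) = 35.34; at base K_a(q+γd_w+γ'h₂) = 46.04 kPa.
P₁ = ½(9.780+35.34)×4.9 = 110.5; P₂ = ½(35.34+46.04)×3.5 = 142.4; P_w = ½γ_w h₂² = 60.09.
Total = 110.5+142.4+60.09 = 313.0 kN/m.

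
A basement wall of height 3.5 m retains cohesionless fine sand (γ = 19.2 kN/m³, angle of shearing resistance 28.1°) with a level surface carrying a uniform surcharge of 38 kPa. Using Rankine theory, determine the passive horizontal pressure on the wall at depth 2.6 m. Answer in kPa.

K_p = (1 + sin φ)/(1 − sin φ) = 2.781.
σ_v = γz + q = 19.2 × 2.6 + 38 = 87.92 kPa.
σ_h = K_p σ_v = 2.781 × 87.92 = 244.5 kPa.

244 kPa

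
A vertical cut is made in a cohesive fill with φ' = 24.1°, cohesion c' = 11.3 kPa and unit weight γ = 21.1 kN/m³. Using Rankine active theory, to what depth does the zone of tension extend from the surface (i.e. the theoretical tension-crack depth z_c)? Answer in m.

1.65 m

K_a = tan²(45° − 24.1°/2) = 0.4201; √K_a = 0.6482.
The active pressure is zero where K_a γ z = 2c√K_a, so z_c = 2c/(γ√K_a) = 2×11.3/(21.1×0.6482) = 1.652 m.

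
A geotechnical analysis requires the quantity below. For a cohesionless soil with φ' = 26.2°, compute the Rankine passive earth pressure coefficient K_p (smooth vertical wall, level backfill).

K_p = (1 + sin φ)/(1 − sin φ) = tan²(45° + 26.2°/2) = 2.581.

2.58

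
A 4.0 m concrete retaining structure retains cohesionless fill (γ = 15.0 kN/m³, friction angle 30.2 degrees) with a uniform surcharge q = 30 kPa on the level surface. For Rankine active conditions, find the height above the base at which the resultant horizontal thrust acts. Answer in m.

K_a = 0.3307.
Triangular part P₁ = ½K_aγH² = 39.68 at H/3 = 1.333 m; rectangular part P₂ = K_a q H = 39.68 at H/2 = 2.000 m.
ȳ = (P₁·1.333 + P₂·2.000)/(P₁+P₂) = 1.667 m.

1.67 m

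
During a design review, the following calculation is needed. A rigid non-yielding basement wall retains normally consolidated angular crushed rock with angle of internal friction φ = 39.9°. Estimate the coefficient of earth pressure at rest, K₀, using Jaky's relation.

0.359

K₀ = 1 − sin φ' = 1 − sin 39.9° = 0.3586.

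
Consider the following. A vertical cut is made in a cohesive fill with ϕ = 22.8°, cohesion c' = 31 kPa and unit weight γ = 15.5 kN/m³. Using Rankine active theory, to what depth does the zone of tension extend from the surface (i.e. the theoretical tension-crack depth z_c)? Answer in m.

K_a = tan²(45° − 22.8°/2) = 0.4414; √K_a = 0.6644.
The active pressure is zero where K_a γ z = 2c√K_a, so z_c = 2c/(γ√K_a) = 2×31/(15.5×0.6644) = 6.020 m.

6.02 m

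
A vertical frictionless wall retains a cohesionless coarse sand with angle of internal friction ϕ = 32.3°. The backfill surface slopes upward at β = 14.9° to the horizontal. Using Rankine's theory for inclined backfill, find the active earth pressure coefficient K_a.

K_a = cos β · (cos β − √(cos²β − cos²φ)) / (cos β + √(cos²β − cos²φ)).
cos β = 0.9664, cos φ = 0.8453, √(cos²β − cos²φ) = 0.4684.
K_a = 0.9664 × (0.9664 − 0.4684)/(0.9664 + 0.4684) = 0.3354.

0.335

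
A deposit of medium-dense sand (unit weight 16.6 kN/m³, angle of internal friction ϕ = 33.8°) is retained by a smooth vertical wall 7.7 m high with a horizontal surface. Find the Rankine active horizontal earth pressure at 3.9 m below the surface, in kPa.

K_a = (1 − sin φ)/(1 + sin φ) = 0.2851.
σ_h = K_a γ z = 0.2851 × 16.6 × 3.9 = 18.46 kPa.

18.5 kPa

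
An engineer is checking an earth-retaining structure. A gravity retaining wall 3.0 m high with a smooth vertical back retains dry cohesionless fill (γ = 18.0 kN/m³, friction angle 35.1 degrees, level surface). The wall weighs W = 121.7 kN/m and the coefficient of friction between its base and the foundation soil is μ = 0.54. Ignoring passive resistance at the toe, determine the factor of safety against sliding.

3.01

K_a = tan²(45° − 35.1°/2) = 0.2698.
P_a = ½K_aγH² = 0.5×0.2698×18.0×3.0² = 21.86 kN/m, acting at H/3 = 1.000 m above the base.
FS_sliding = μW / P_a = 0.54×121.7 / 21.86 = 3.007.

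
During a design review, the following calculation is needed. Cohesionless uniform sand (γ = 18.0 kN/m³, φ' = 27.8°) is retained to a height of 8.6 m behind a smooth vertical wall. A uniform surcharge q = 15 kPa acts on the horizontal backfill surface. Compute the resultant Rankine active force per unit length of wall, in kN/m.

289 kN/m

K_a = tan²(45° − φ/2) = 0.3639.
Soil triangle: ½ K_a γ H² = 0.5×0.3639×18.0×8.6² = 242.2 kN/m.
Surcharge rectangle: K_a q H = 0.3639×15×8.6 = 46.94 kN/m.
Total = 242.2 + 46.94 = 289.2 kN/m.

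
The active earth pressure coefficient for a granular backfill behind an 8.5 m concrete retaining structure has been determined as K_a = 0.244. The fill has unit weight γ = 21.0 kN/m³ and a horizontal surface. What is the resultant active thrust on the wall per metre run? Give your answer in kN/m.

P = ½ K_a γ H² = 0.5 × 0.244 × 21.0 × 8.5² = 185.1 kN/m.

185 kN/m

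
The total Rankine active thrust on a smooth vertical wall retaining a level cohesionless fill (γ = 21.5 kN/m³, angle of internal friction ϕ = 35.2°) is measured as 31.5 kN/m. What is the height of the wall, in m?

3.30 m

K_a = 0.2687. P_a = ½ K_a γ H² ⇒ H = √(2P_a/(K_a γ)).
H = √(2×31.5/(0.2687×21.5)) = 3.302 m.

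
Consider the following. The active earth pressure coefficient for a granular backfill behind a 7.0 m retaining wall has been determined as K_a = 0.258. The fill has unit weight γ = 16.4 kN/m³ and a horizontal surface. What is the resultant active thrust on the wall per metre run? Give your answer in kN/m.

P = ½ K_a γ H² = 0.5 × 0.258 × 16.4 × 7.0² = 103.7 kN/m.

104 kN/m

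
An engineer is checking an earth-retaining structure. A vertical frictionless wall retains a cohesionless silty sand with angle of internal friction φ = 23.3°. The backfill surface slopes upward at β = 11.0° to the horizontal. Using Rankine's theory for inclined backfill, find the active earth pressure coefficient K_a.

0.469

K_a = cos β · (cos β − √(cos²β − cos²φ)) / (cos β + √(cos²β − cos²φ)).
cos β = 0.9816, cos φ = 0.9184, √(cos²β − cos²φ) = 0.3465.
K_a = 0.9816 × (0.9816 − 0.3465)/(0.9816 + 0.3465) = 0.4694.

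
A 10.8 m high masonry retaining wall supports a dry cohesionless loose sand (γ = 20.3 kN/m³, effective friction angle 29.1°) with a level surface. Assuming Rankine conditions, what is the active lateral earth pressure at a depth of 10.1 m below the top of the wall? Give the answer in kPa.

70.9 kPa

K_a = (1 − sin φ)/(1 + sin φ) = 0.3456.
σ_h = K_a γ z = 0.3456 × 20.3 × 10.1 = 70.86 kPa.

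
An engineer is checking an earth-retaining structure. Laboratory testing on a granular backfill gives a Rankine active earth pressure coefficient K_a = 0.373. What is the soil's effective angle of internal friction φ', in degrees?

27.2°

K_a = tan²(45° − φ/2) ⇒ 45° − φ/2 = arctan(√0.373) = 31.41°.
φ = 2(45° − 31.41°) = 27.17°.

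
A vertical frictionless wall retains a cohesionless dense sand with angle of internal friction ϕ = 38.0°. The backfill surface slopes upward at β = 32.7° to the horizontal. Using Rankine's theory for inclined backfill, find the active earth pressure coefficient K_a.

0.404

K_a = cos β · (cos β − √(cos²β − cos²φ)) / (cos β + √(cos²β − cos²φ)).
cos β = 0.8415, cos φ = 0.7880, √(cos²β − cos²φ) = 0.2953.
K_a = 0.8415 × (0.8415 − 0.2953)/(0.8415 + 0.2953) = 0.4044.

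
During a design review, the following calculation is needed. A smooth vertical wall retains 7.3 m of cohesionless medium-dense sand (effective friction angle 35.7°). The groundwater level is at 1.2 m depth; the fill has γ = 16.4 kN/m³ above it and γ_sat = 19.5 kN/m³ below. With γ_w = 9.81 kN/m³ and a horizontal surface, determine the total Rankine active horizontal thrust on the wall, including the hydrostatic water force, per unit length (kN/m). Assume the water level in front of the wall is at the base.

265 kN/m

K_a = tan²(45° − φ/2) = 0.2630.
γ' = 19.5 − 9.81 = 9.690 kN/m³. Depth below WT = 6.1 m.
σ'_h at WT = K_a γ d_w = 5.176 kPa; at base = 5.176 + K_a γ' × 6.1 = 20.72 kPa.
P₁ (0–1.2 m) = ½×5.176×1.2 = 3.105. P₂ (1.2–7.3 m) = ½(5.176+20.72)×6.1 = 78.98.
P_w = ½ γ_w h₂² = 0.5×9.81×6.1² = 182.5. Total = 3.105+78.98+182.5 = 264.6 kN/m.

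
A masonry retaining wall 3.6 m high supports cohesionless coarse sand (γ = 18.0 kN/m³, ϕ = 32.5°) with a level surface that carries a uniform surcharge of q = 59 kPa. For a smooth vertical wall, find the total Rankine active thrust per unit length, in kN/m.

K_a = tan²(45° − φ/2) = 0.3010.
Soil triangle: ½ K_a γ H² = 0.5×0.3010×18.0×3.6² = 35.11 kN/m.
Surcharge rectangle: K_a q H = 0.3010×59×3.6 = 63.93 kN/m.
Total = 35.11 + 63.93 = 99.04 kN/m.

99.0 kN/m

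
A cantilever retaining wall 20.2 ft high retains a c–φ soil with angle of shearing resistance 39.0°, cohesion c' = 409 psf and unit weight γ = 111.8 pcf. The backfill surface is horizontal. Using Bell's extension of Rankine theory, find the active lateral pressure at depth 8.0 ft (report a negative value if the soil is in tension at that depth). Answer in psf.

K_a = (1 − sin φ)/(1 + sin φ) = 0.2275.
σ_a = K_a γ z − 2c√K_a = 0.2275×111.8×8.0 − 2×409×0.4770 = -186.7 psf.

-187 psf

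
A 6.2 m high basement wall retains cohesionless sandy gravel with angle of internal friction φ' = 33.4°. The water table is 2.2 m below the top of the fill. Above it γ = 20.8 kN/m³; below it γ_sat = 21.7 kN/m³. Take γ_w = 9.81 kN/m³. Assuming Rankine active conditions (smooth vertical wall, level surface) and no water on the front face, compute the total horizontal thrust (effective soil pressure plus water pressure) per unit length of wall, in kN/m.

174 kN/m

K_a = tan²(45° − φ/2) = 0.2899.
γ' = 21.7 − 9.81 = 11.89 kN/m³. Depth below WT = 4.0 m.
σ'_h at WT = K_a γ d_w = 13.27 kPa; at base = 13.27 + K_a γ' × 4.0 = 27.06 kPa.
P₁ (0–2.2 m) = ½×13.27×2.2 = 14.59. P₂ (2.2–6.2 m) = ½(13.27+27.06)×4.0 = 80.64.
P_w = ½ γ_w h₂² = 0.5×9.81×4.0² = 78.48. Total = 14.59+80.64+78.48 = 173.7 kN/m.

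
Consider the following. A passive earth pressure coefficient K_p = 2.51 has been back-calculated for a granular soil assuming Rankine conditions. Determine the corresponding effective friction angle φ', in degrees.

25.5°

K_p = (1+sin φ)/(1−sin φ) ⇒ sin φ = (K_p − 1)/(K_p + 1) = 0.4302.
φ = arcsin(0.4302) = 25.48°.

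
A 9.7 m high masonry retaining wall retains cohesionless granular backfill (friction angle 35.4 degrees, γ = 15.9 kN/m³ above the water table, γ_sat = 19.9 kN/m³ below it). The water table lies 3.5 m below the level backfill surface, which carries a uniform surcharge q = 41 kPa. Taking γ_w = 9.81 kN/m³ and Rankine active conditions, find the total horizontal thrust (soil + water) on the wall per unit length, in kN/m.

K_a = tan²(45° − φ/2) = 0.2664.
γ' = 19.9 − 9.81 = 10.09 kN/m³. h₂ = H − d_w = 6.2 m.
σ'_h: at surface K_a·q = 10.92; at WT K_a(q+γd_w) = 25.75; at base K_a(q+γd_w+γ'h₂) = 42.41 kPa.
P₁ = ½(10.92+25.75)×3.5 = 64.17; P₂ = ½(25.75+42.41)×6.2 = 211.3; P_w = ½γ_w h₂² = 188.5.
Total = 64.17+211.3+188.5 = 464.0 kN/m.

464 kN/m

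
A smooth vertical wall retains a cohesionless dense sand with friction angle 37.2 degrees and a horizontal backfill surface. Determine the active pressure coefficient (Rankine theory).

0.246

K_a = (1 − sin φ)/(1 + sin φ) = (1 − sin 37.2°)/(1 + sin 37.2°) = 0.2464.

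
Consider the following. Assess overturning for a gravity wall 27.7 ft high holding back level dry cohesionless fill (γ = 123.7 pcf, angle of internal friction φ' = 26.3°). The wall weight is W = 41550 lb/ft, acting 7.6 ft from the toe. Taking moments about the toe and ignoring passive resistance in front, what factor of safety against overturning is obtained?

1.87

K_a = tan²(45° − 26.3°/2) = 0.3859.
P_a = ½K_aγH² = 0.5×0.3859×123.7×27.7² = 18320 lb/ft, acting at H/3 = 9.233 ft above the base.
Overturning moment M_o = P_a × H/3 = 18320 × 9.233 = 169100.
Resisting moment M_r = W × 7.6 = 41550 × 7.6 = 315800.
FS_overturning = M_r/M_o = 315800/169100 = 1.867.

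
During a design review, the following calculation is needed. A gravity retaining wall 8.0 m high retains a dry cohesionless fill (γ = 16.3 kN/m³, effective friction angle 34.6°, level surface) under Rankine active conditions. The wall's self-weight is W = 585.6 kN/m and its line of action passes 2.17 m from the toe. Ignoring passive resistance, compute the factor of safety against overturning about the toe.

K_a = tan²(45° − 34.6°/2) = 0.2756.
P_a = ½K_aγH² = 0.5×0.2756×16.3×8.0² = 143.8 kN/m, acting at H/3 = 2.667 m above the base.
Overturning moment M_o = P_a × H/3 = 143.8 × 2.667 = 383.4.
Resisting moment M_r = W × 2.17 = 585.6 × 2.17 = 1271.
FS_overturning = M_r/M_o = 1271/383.4 = 3.314.

3.31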